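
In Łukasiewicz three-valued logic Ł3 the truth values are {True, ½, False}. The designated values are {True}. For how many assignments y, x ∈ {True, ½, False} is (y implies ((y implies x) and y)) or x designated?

Of the 9 assignments, 7 give a value in {True}.

7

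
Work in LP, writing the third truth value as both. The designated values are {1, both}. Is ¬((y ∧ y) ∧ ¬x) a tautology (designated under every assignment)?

Countermodel: y=1, x=0 gives 0, which is not designated.

No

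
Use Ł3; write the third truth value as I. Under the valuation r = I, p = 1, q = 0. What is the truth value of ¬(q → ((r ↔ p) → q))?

0

r ↔ p = I ↔ 1 = I
(r ↔ p) → q = I → 0 = I
q → ((r ↔ p) → q) = 0 → I = 1
¬(q → ((r ↔ p) → q)) = ¬1 = 0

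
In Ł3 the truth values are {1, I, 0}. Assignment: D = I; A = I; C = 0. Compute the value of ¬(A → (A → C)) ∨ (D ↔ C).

A → C = I → 0 = I  [min(1, 1−½+0)]
A → (A → C) = I → I = 1
¬(A → (A → C)) = ¬1 = 0
D ↔ C = I ↔ 0 = I
¬(A → (A → C)) ∨ (D ↔ C) = 0 ∨ I = I

I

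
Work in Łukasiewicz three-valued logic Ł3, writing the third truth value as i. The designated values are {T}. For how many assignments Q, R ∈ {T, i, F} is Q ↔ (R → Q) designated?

5

Of the 9 assignments, 5 give a value in {T}.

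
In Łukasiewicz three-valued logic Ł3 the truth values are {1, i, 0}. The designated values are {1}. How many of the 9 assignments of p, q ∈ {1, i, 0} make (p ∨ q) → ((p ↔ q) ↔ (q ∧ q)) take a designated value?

Of the 9 assignments, 7 give a value in {1}.

7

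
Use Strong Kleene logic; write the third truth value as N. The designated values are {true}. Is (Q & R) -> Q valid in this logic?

No

Countermodel: Q=N, R=true gives N, which is not designated.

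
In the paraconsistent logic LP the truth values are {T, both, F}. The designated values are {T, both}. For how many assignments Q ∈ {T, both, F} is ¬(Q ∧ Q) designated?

Q=T: F ·
Q=both: both ✓
Q=F: T ✓

2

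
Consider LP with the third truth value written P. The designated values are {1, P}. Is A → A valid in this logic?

Every assignment of A over {1, P, 0} gives a value in {1, P}.
In particular, with A=P: A → A = P.

Yes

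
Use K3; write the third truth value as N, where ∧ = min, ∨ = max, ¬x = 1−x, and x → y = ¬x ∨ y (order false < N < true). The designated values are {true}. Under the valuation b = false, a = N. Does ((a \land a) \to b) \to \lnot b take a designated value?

a \land a = N \land N = N
(a \land a) \to b = N \to false = N  [\lnot N \lor false]
\lnot b = \lnot false = true
((a \land a) \to b) \to \lnot b = N \to true = true
true ∈ {true}.

Yes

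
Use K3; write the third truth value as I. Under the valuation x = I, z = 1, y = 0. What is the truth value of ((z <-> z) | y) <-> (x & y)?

z <-> z = 1 <-> 1 = 1
(z <-> z) | y = 1 | 0 = 1
x & y = I & 0 = 0
((z <-> z) | y) <-> (x & y) = 1 <-> 0 = 0

0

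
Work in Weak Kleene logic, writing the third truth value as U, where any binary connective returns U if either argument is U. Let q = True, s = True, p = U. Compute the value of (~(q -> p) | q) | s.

U

q -> p = True -> U = U  [any arg is the third value ⇒ result is the third value]
~(q -> p) = ~U = U
~(q -> p) | q = U | True = U
(~(q -> p) | q) | s = U | True = U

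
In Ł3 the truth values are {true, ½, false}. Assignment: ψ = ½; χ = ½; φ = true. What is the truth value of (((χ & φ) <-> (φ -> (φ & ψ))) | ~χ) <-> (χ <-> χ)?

χ & φ = ½ & true = ½
φ & ψ = true & ½ = ½
φ -> (φ & ψ) = true -> ½ = ½  [min(1, 1−1+½)]
(χ & φ) <-> (φ -> (φ & ψ)) = ½ <-> ½ = true
~χ = ~½ = ½
((χ & φ) <-> (φ -> (φ & ψ))) | ~χ = true | ½ = true
χ <-> χ = ½ <-> ½ = true
(((χ & φ) <-> (φ -> (φ & ψ))) | ~χ) <-> (χ <-> χ) = true <-> true = true

true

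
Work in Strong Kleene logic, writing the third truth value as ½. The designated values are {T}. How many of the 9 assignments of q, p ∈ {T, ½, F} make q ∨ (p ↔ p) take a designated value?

Of the 9 assignments, 7 give a value in {T}.

7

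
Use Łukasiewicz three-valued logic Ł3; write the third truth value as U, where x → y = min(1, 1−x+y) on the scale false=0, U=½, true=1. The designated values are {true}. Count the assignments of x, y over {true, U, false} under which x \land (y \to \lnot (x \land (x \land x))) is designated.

Designated under: (x=true, y=false).

1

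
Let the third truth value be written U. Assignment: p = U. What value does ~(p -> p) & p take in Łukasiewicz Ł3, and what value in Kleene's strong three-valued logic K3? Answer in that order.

In Łukasiewicz Ł3: p -> p = U -> U = ⊤  [min(1, 1−½+½)]
~(p -> p) = ~⊤ = ⊥
~(p -> p) & p = ⊥ & U = ⊥
In Kleene's strong three-valued logic K3: p -> p = U -> U = U  [~U | U]
~(p -> p) = ~U = U
~(p -> p) & p = U & U = U
They differ because Łukasiewicz Ł3 and Kleene's strong three-valued logic K3 treat U differently under implication.

⊥; U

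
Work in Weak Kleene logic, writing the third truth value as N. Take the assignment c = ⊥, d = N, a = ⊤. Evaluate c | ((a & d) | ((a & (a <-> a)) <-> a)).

N

a & d = ⊤ & N = N
a <-> a = ⊤ <-> ⊤ = ⊤
a & (a <-> a) = ⊤ & ⊤ = ⊤
(a & (a <-> a)) <-> a = ⊤ <-> ⊤ = ⊤
(a & d) | ((a & (a <-> a)) <-> a) = N | ⊤ = N
c | ((a & d) | ((a & (a <-> a)) <-> a)) = ⊥ | N = N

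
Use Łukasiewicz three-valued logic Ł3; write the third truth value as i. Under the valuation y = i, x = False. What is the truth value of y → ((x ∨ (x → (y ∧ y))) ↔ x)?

y ∧ y = i ∧ i = i
x → (y ∧ y) = False → i = True
x ∨ (x → (y ∧ y)) = False ∨ True = True
(x ∨ (x → (y ∧ y))) ↔ x = True ↔ False = False
y → ((x ∨ (x → (y ∧ y))) ↔ x) = i → False = i

i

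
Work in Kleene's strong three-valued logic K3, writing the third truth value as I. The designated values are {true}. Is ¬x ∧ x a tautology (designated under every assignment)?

No

Countermodel: x=true gives false, which is not designated.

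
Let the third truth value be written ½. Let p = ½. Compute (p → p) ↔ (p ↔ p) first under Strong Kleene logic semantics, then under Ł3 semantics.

½; ⊤

In Strong Kleene logic: p → p = ½ → ½ = ½  [¬½ ∨ ½]
p ↔ p = ½ ↔ ½ = ½
(p → p) ↔ (p ↔ p) = ½ ↔ ½ = ½
In Ł3: p → p = ½ → ½ = ⊤
p ↔ p = ½ ↔ ½ = ⊤
(p → p) ↔ (p ↔ p) = ⊤ ↔ ⊤ = ⊤
They differ because Strong Kleene logic and Ł3 treat ½ differently under implication.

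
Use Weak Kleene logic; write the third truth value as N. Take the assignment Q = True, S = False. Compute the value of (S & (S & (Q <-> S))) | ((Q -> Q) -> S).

Q <-> S = True <-> False = False
S & (Q <-> S) = False & False = False
S & (S & (Q <-> S)) = False & False = False
Q -> Q = True -> True = True
(Q -> Q) -> S = True -> False = False
(S & (S & (Q <-> S))) | ((Q -> Q) -> S) = False | False = False

False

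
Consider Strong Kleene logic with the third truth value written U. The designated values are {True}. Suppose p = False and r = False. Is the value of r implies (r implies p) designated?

r implies p = False implies False = True
r implies (r implies p) = False implies True = True
True ∈ {True}.

Yes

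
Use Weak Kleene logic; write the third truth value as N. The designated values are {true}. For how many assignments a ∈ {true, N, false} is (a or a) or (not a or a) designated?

2

a=true: true ✓
a=N: N ·
a=false: true ✓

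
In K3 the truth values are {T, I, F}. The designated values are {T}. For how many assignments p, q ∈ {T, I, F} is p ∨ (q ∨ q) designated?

5

Of the 9 assignments, 5 give a value in {T}.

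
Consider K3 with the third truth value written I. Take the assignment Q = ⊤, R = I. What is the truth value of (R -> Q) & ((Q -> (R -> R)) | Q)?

R -> Q = I -> ⊤ = ⊤
R -> R = I -> I = I
Q -> (R -> R) = ⊤ -> I = I
(Q -> (R -> R)) | Q = I | ⊤ = ⊤
(R -> Q) & ((Q -> (R -> R)) | Q) = ⊤ & ⊤ = ⊤

⊤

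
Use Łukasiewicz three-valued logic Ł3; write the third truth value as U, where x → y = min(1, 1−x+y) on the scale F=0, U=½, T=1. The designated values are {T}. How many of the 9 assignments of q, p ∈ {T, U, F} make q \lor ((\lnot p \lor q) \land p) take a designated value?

3

Designated under: (q=T, p=T); (q=T, p=U); (q=T, p=F).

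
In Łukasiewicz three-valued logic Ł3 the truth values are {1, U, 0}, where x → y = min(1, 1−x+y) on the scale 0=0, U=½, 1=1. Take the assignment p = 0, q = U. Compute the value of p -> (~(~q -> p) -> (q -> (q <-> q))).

1

~q = ~U = U
~q -> p = U -> 0 = U
~(~q -> p) = ~U = U
q <-> q = U <-> U = 1
q -> (q <-> q) = U -> 1 = 1
~(~q -> p) -> (q -> (q <-> q)) = U -> 1 = 1
p -> (~(~q -> p) -> (q -> (q <-> q))) = 0 -> 1 = 1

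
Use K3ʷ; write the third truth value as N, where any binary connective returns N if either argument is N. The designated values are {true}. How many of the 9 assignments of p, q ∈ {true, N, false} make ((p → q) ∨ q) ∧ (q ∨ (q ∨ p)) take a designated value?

2

Designated under: (p=true, q=true); (p=false, q=true).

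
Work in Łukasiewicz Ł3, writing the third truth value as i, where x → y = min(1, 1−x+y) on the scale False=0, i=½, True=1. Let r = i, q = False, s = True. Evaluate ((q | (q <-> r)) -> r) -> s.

q <-> r = False <-> i = i  [1 − |0−½|]
q | (q <-> r) = False | i = i
(q | (q <-> r)) -> r = i -> i = True
((q | (q <-> r)) -> r) -> s = True -> True = True

True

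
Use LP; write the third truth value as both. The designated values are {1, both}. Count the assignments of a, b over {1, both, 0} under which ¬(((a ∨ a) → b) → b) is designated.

Of the 9 assignments, 5 give a value in {1, both}.

5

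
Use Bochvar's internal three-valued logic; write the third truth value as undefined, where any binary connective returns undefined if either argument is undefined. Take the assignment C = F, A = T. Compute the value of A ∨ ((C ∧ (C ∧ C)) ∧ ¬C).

C ∧ C = F ∧ F = F
C ∧ (C ∧ C) = F ∧ F = F
¬C = ¬F = T
(C ∧ (C ∧ C)) ∧ ¬C = F ∧ T = F
A ∨ ((C ∧ (C ∧ C)) ∧ ¬C) = T ∨ F = T

T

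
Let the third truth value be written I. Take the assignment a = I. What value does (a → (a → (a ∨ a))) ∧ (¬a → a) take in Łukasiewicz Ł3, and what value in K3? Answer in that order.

1; I

In Łukasiewicz Ł3: a ∨ a = I ∨ I = I
a → (a ∨ a) = I → I = 1  [min(1, 1−½+½)]
a → (a → (a ∨ a)) = I → 1 = 1
¬a = ¬I = I
¬a → a = I → I = 1
(a → (a → (a ∨ a))) ∧ (¬a → a) = 1 ∧ 1 = 1
In K3: a ∨ a = I ∨ I = I
a → (a ∨ a) = I → I = I  [¬I ∨ I]
a → (a → (a ∨ a)) = I → I = I
¬a = ¬I = I
¬a → a = I → I = I
(a → (a → (a ∨ a))) ∧ (¬a → a) = I ∧ I = I
They differ because Łukasiewicz Ł3 and K3 treat I differently under implication.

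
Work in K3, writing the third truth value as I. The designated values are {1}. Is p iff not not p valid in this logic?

No

Countermodel: p=I gives I, which is not designated.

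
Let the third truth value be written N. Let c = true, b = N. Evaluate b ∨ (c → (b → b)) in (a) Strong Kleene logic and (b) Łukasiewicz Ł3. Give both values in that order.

In Strong Kleene logic: b → b = N → N = N  [¬N ∨ N]
c → (b → b) = true → N = N
b ∨ (c → (b → b)) = N ∨ N = N
In Łukasiewicz Ł3: b → b = N → N = true  [min(1, 1−½+½)]
c → (b → b) = true → true = true
b ∨ (c → (b → b)) = N ∨ true = true
They differ because Strong Kleene logic and Łukasiewicz Ł3 treat N differently under implication.

N; true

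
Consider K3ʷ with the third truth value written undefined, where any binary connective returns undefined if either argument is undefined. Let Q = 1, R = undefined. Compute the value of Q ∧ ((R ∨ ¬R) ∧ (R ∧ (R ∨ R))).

undefined

¬R = ¬undefined = undefined
R ∨ ¬R = undefined ∨ undefined = undefined
R ∨ R = undefined ∨ undefined = undefined
R ∧ (R ∨ R) = undefined ∧ undefined = undefined
(R ∨ ¬R) ∧ (R ∧ (R ∨ R)) = undefined ∧ undefined = undefined
Q ∧ ((R ∨ ¬R) ∧ (R ∧ (R ∨ R))) = 1 ∧ undefined = undefined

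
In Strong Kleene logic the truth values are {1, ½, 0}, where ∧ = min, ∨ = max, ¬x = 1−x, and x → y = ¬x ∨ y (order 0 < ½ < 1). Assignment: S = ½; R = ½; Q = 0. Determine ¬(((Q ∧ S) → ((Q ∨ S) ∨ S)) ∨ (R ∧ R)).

Q ∧ S = 0 ∧ ½ = 0
Q ∨ S = 0 ∨ ½ = ½
(Q ∨ S) ∨ S = ½ ∨ ½ = ½
(Q ∧ S) → ((Q ∨ S) ∨ S) = 0 → ½ = 1  [¬0 ∨ ½]
R ∧ R = ½ ∧ ½ = ½
((Q ∧ S) → ((Q ∨ S) ∨ S)) ∨ (R ∧ R) = 1 ∨ ½ = 1
¬(((Q ∧ S) → ((Q ∨ S) ∨ S)) ∨ (R ∧ R)) = ¬1 = 0

0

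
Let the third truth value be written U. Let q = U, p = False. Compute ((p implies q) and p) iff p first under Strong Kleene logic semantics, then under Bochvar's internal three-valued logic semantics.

True; U

In Strong Kleene logic: p implies q = False implies U = True  [not False or U]
(p implies q) and p = True and False = False
((p implies q) and p) iff p = False iff False = True
In Bochvar's internal three-valued logic: p implies q = False implies U = U  [any arg is the third value ⇒ result is the third value]
(p implies q) and p = U and False = U
((p implies q) and p) iff p = U iff False = U
They differ because Strong Kleene logic and Bochvar's internal three-valued logic treat U differently under the binary connectives.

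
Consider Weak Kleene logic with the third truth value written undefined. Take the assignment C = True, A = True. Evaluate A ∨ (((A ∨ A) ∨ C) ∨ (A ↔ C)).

A ∨ A = True ∨ True = True
(A ∨ A) ∨ C = True ∨ True = True
A ↔ C = True ↔ True = True
((A ∨ A) ∨ C) ∨ (A ↔ C) = True ∨ True = True
A ∨ (((A ∨ A) ∨ C) ∨ (A ↔ C)) = True ∨ True = True

True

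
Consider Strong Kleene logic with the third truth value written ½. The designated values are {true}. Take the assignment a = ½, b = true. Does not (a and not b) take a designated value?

Yes

not b = not true = false
a and not b = ½ and false = false
not (a and not b) = not false = true
true ∈ {true}.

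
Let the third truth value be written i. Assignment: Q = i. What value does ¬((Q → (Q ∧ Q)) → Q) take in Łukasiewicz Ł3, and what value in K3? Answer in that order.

i; i

In Łukasiewicz Ł3: Q ∧ Q = i ∧ i = i
Q → (Q ∧ Q) = i → i = ⊤  [min(1, 1−½+½)]
(Q → (Q ∧ Q)) → Q = ⊤ → i = i
¬((Q → (Q ∧ Q)) → Q) = ¬i = i
In K3: Q ∧ Q = i ∧ i = i
Q → (Q ∧ Q) = i → i = i  [¬i ∨ i]
(Q → (Q ∧ Q)) → Q = i → i = i
¬((Q → (Q ∧ Q)) → Q) = ¬i = i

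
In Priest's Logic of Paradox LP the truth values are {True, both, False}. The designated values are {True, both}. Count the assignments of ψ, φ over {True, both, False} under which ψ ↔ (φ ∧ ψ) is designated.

8

Of the 9 assignments, 8 give a value in {True, both}.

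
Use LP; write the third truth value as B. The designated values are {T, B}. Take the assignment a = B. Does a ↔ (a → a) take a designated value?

a → a = B → B = B
a ↔ (a → a) = B ↔ B = B
B ∈ {T, B}.

Yes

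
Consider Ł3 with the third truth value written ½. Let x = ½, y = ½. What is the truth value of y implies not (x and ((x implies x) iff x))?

1

x implies x = ½ implies ½ = 1  [min(1, 1−½+½)]
(x implies x) iff x = 1 iff ½ = ½
x and ((x implies x) iff x) = ½ and ½ = ½
not (x and ((x implies x) iff x)) = not ½ = ½
y implies not (x and ((x implies x) iff x)) = ½ implies ½ = 1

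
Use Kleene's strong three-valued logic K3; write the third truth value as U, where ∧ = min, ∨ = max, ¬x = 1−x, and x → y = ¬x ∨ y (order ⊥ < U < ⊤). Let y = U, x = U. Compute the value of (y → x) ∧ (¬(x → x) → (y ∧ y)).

y → x = U → U = U  [¬U ∨ U]
x → x = U → U = U
¬(x → x) = ¬U = U
y ∧ y = U ∧ U = U
¬(x → x) → (y ∧ y) = U → U = U
(y → x) ∧ (¬(x → x) → (y ∧ y)) = U ∧ U = U

U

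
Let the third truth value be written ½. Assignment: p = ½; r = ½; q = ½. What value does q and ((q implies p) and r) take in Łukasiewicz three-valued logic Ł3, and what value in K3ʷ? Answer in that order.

In Łukasiewicz three-valued logic Ł3: q implies p = ½ implies ½ = ⊤  [min(1, 1−½+½)]
(q implies p) and r = ⊤ and ½ = ½
q and ((q implies p) and r) = ½ and ½ = ½
In K3ʷ: q implies p = ½ implies ½ = ½  [any arg is the third value ⇒ result is the third value]
(q implies p) and r = ½ and ½ = ½
q and ((q implies p) and r) = ½ and ½ = ½

½; ½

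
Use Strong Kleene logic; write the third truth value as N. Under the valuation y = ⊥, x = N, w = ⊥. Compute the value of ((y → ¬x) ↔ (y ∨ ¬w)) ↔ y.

⊥

¬x = ¬N = N
y → ¬x = ⊥ → N = ⊤  [¬⊥ ∨ N]
¬w = ¬⊥ = ⊤
y ∨ ¬w = ⊥ ∨ ⊤ = ⊤
(y → ¬x) ↔ (y ∨ ¬w) = ⊤ ↔ ⊤ = ⊤
((y → ¬x) ↔ (y ∨ ¬w)) ↔ y = ⊤ ↔ ⊥ = ⊥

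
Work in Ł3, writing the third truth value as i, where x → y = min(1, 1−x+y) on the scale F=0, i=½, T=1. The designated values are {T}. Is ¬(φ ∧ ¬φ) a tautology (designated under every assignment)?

No

Countermodel: φ=i gives i, which is not designated.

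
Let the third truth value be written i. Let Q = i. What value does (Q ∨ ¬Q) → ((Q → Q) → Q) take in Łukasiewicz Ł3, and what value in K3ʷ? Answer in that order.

T; i

In Łukasiewicz Ł3: ¬Q = ¬i = i
Q ∨ ¬Q = i ∨ i = i
Q → Q = i → i = T  [min(1, 1−½+½)]
(Q → Q) → Q = T → i = i
(Q ∨ ¬Q) → ((Q → Q) → Q) = i → i = T
In K3ʷ: ¬Q = ¬i = i
Q ∨ ¬Q = i ∨ i = i
Q → Q = i → i = i  [any arg is the third value ⇒ result is the third value]
(Q → Q) → Q = i → i = i
(Q ∨ ¬Q) → ((Q → Q) → Q) = i → i = i
They differ because Łukasiewicz Ł3 and K3ʷ treat i differently under the binary connectives.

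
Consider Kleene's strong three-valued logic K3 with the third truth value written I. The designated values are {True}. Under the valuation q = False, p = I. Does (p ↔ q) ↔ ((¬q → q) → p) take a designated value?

p ↔ q = I ↔ False = I
¬q = ¬False = True
¬q → q = True → False = False
(¬q → q) → p = False → I = True  [¬False ∨ I]
(p ↔ q) ↔ ((¬q → q) → p) = I ↔ True = I
I ∉ {True}.

No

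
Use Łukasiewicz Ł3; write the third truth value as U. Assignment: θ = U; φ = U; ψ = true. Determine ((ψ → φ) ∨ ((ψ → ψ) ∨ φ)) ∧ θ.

U

ψ → φ = true → U = U  [min(1, 1−1+½)]
ψ → ψ = true → true = true
(ψ → ψ) ∨ φ = true ∨ U = true
(ψ → φ) ∨ ((ψ → ψ) ∨ φ) = U ∨ true = true
((ψ → φ) ∨ ((ψ → ψ) ∨ φ)) ∧ θ = true ∧ U = U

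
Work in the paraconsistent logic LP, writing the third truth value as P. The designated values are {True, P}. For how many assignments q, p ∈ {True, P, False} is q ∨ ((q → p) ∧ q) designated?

6

Of the 9 assignments, 6 give a value in {True, P}.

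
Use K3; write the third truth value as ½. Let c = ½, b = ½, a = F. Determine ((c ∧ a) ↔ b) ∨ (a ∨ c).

c ∧ a = ½ ∧ F = F
(c ∧ a) ↔ b = F ↔ ½ = ½
a ∨ c = F ∨ ½ = ½
((c ∧ a) ↔ b) ∨ (a ∨ c) = ½ ∨ ½ = ½

½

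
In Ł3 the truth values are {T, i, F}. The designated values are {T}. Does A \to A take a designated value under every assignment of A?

Every assignment of A over {T, i, F} gives a value in {T}.
In particular, with A=i: A \to A = T.

Yes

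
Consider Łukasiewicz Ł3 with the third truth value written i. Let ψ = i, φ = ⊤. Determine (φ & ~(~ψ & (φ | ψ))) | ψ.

i

~ψ = ~i = i
φ | ψ = ⊤ | i = ⊤
~ψ & (φ | ψ) = i & ⊤ = i
~(~ψ & (φ | ψ)) = ~i = i
φ & ~(~ψ & (φ | ψ)) = ⊤ & i = i
(φ & ~(~ψ & (φ | ψ))) | ψ = i | i = i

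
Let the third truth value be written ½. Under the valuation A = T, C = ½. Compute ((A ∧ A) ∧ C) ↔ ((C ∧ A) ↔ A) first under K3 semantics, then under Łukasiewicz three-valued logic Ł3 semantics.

In K3: A ∧ A = T ∧ T = T
(A ∧ A) ∧ C = T ∧ ½ = ½
C ∧ A = ½ ∧ T = ½
(C ∧ A) ↔ A = ½ ↔ T = ½
((A ∧ A) ∧ C) ↔ ((C ∧ A) ↔ A) = ½ ↔ ½ = ½
In Łukasiewicz three-valued logic Ł3: A ∧ A = T ∧ T = T
(A ∧ A) ∧ C = T ∧ ½ = ½
C ∧ A = ½ ∧ T = ½
(C ∧ A) ↔ A = ½ ↔ T = ½  [1 − |½−1|]
((A ∧ A) ∧ C) ↔ ((C ∧ A) ↔ A) = ½ ↔ ½ = T
They differ because K3 and Łukasiewicz three-valued logic Ł3 treat ½ differently under implication.

½; T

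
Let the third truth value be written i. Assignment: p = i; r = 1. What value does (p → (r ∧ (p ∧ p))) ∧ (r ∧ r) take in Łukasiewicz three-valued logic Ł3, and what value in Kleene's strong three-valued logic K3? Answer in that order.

1; i

In Łukasiewicz three-valued logic Ł3: p ∧ p = i ∧ i = i
r ∧ (p ∧ p) = 1 ∧ i = i
p → (r ∧ (p ∧ p)) = i → i = 1
r ∧ r = 1 ∧ 1 = 1
(p → (r ∧ (p ∧ p))) ∧ (r ∧ r) = 1 ∧ 1 = 1
In Kleene's strong three-valued logic K3: p ∧ p = i ∧ i = i
r ∧ (p ∧ p) = 1 ∧ i = i
p → (r ∧ (p ∧ p)) = i → i = i  [¬i ∨ i]
r ∧ r = 1 ∧ 1 = 1
(p → (r ∧ (p ∧ p))) ∧ (r ∧ r) = i ∧ 1 = i
They differ because Łukasiewicz three-valued logic Ł3 and Kleene's strong three-valued logic K3 treat i differently under implication.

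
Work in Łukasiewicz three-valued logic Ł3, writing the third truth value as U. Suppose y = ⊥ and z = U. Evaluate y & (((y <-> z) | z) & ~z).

y <-> z = ⊥ <-> U = U
(y <-> z) | z = U | U = U
~z = ~U = U
((y <-> z) | z) & ~z = U & U = U
y & (((y <-> z) | z) & ~z) = ⊥ & U = ⊥

⊥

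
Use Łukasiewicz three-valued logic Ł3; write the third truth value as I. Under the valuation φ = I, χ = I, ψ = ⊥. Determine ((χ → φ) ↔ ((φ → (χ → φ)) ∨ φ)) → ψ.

χ → φ = I → I = ⊤  [min(1, 1−½+½)]
χ → φ = I → I = ⊤
φ → (χ → φ) = I → ⊤ = ⊤
(φ → (χ → φ)) ∨ φ = ⊤ ∨ I = ⊤
(χ → φ) ↔ ((φ → (χ → φ)) ∨ φ) = ⊤ ↔ ⊤ = ⊤
((χ → φ) ↔ ((φ → (χ → φ)) ∨ φ)) → ψ = ⊤ → ⊥ = ⊥

⊥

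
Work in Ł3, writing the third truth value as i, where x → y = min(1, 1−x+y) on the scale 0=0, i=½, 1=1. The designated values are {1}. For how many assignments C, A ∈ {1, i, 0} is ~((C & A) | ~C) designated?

1

Designated under: (C=1, A=0).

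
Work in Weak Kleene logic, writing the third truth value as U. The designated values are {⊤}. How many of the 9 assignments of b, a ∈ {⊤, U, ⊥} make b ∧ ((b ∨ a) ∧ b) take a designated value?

Designated under: (b=⊤, a=⊤); (b=⊤, a=⊥).

2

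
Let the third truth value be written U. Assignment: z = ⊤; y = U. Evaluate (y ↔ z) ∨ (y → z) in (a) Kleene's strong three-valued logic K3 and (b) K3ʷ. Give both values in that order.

In Kleene's strong three-valued logic K3: y ↔ z = U ↔ ⊤ = U
y → z = U → ⊤ = ⊤  [¬U ∨ ⊤]
(y ↔ z) ∨ (y → z) = U ∨ ⊤ = ⊤
In K3ʷ: y ↔ z = U ↔ ⊤ = U
y → z = U → ⊤ = U  [any arg is the third value ⇒ result is the third value]
(y ↔ z) ∨ (y → z) = U ∨ U = U
They differ because Kleene's strong three-valued logic K3 and K3ʷ treat U differently under the binary connectives.

⊤; U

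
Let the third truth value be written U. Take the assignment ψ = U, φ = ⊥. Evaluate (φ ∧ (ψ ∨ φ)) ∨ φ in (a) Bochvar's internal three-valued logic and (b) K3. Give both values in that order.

U; ⊥

In Bochvar's internal three-valued logic: ψ ∨ φ = U ∨ ⊥ = U
φ ∧ (ψ ∨ φ) = ⊥ ∧ U = U
(φ ∧ (ψ ∨ φ)) ∨ φ = U ∨ ⊥ = U
In K3: ψ ∨ φ = U ∨ ⊥ = U
φ ∧ (ψ ∨ φ) = ⊥ ∧ U = ⊥
(φ ∧ (ψ ∨ φ)) ∨ φ = ⊥ ∨ ⊥ = ⊥
They differ because Bochvar's internal three-valued logic and K3 treat U differently under the binary connectives.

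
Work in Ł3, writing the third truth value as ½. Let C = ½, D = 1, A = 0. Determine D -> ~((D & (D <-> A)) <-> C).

½

D <-> A = 1 <-> 0 = 0
D & (D <-> A) = 1 & 0 = 0
(D & (D <-> A)) <-> C = 0 <-> ½ = ½  [1 − |0−½|]
~((D & (D <-> A)) <-> C) = ~½ = ½
D -> ~((D & (D <-> A)) <-> C) = 1 -> ½ = ½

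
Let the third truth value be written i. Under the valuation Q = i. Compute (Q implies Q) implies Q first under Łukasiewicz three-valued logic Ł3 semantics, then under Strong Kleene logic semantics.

In Łukasiewicz three-valued logic Ł3: Q implies Q = i implies i = T
(Q implies Q) implies Q = T implies i = i
In Strong Kleene logic: Q implies Q = i implies i = i  [not i or i]
(Q implies Q) implies Q = i implies i = i

i; i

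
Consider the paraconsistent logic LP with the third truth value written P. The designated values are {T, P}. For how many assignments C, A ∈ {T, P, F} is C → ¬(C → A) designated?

8

Of the 9 assignments, 8 give a value in {T, P}.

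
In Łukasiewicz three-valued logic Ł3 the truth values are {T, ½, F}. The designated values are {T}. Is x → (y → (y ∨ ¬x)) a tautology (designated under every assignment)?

Yes

Every assignment of x, y over {T, ½, F} gives a value in {T}.
In particular, with x=½, y=½: x → (y → (y ∨ ¬x)) = T.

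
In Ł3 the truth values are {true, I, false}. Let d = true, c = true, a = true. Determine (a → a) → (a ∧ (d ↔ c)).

a → a = true → true = true
d ↔ c = true ↔ true = true
a ∧ (d ↔ c) = true ∧ true = true
(a → a) → (a ∧ (d ↔ c)) = true → true = true

true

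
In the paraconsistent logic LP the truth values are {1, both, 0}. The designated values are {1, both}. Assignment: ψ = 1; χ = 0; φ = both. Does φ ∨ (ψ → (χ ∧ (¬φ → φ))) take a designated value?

¬φ = ¬both = both
¬φ → φ = both → both = both  [¬both ∨ both]
χ ∧ (¬φ → φ) = 0 ∧ both = 0
ψ → (χ ∧ (¬φ → φ)) = 1 → 0 = 0
φ ∨ (ψ → (χ ∧ (¬φ → φ))) = both ∨ 0 = both
both ∈ {1, both}.

Yes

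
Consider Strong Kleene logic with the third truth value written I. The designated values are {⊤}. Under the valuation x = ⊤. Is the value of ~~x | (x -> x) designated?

Yes

~x = ~⊤ = ⊥
~~x = ~⊥ = ⊤
x -> x = ⊤ -> ⊤ = ⊤
~~x | (x -> x) = ⊤ | ⊤ = ⊤
⊤ ∈ {⊤}.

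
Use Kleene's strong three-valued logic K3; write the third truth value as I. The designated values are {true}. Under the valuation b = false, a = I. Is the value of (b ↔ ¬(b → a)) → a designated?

No

b → a = false → I = true  [¬false ∨ I]
¬(b → a) = ¬true = false
b ↔ ¬(b → a) = false ↔ false = true
(b ↔ ¬(b → a)) → a = true → I = I
I ∉ {true}.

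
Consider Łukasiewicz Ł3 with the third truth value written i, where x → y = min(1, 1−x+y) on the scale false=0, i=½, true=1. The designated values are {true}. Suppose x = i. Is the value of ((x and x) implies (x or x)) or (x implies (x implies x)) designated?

Yes

x and x = i and i = i
x or x = i or i = i
(x and x) implies (x or x) = i implies i = true
x implies x = i implies i = true
x implies (x implies x) = i implies true = true
((x and x) implies (x or x)) or (x implies (x implies x)) = true or true = true
true ∈ {true}.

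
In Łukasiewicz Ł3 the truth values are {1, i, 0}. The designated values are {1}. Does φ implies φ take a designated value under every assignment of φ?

Every assignment of φ over {1, i, 0} gives a value in {1}.
In particular, with φ=i: φ implies φ = 1.

Yes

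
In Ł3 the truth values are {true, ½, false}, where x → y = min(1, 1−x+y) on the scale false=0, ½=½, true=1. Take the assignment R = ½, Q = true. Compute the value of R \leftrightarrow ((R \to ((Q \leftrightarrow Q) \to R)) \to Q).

Q \leftrightarrow Q = true \leftrightarrow true = true
(Q \leftrightarrow Q) \to R = true \to ½ = ½  [min(1, 1−1+½)]
R \to ((Q \leftrightarrow Q) \to R) = ½ \to ½ = true
(R \to ((Q \leftrightarrow Q) \to R)) \to Q = true \to true = true
R \leftrightarrow ((R \to ((Q \leftrightarrow Q) \to R)) \to Q) = ½ \leftrightarrow true = ½

½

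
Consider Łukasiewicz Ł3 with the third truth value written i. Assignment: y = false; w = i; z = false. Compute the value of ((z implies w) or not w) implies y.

false

z implies w = false implies i = true
not w = not i = i
(z implies w) or not w = true or i = true
((z implies w) or not w) implies y = true implies false = false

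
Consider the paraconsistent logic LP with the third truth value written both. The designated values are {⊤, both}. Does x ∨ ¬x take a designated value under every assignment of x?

Yes

Every assignment of x over {⊤, both, ⊥} gives a value in {⊤, both}.
In particular, with x=both: x ∨ ¬x = both.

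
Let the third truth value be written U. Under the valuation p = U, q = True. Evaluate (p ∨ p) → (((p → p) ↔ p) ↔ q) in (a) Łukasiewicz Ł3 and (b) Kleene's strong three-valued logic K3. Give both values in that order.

In Łukasiewicz Ł3: p ∨ p = U ∨ U = U
p → p = U → U = True
(p → p) ↔ p = True ↔ U = U
((p → p) ↔ p) ↔ q = U ↔ True = U
(p ∨ p) → (((p → p) ↔ p) ↔ q) = U → U = True
In Kleene's strong three-valued logic K3: p ∨ p = U ∨ U = U
p → p = U → U = U
(p → p) ↔ p = U ↔ U = U
((p → p) ↔ p) ↔ q = U ↔ True = U
(p ∨ p) → (((p → p) ↔ p) ↔ q) = U → U = U
They differ because Łukasiewicz Ł3 and Kleene's strong three-valued logic K3 treat U differently under implication.

True; U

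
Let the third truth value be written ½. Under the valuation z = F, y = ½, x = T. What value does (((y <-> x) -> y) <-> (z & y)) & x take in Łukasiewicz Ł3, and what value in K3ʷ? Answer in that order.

In Łukasiewicz Ł3: y <-> x = ½ <-> T = ½
(y <-> x) -> y = ½ -> ½ = T
z & y = F & ½ = F
((y <-> x) -> y) <-> (z & y) = T <-> F = F
(((y <-> x) -> y) <-> (z & y)) & x = F & T = F
In K3ʷ: y <-> x = ½ <-> T = ½
(y <-> x) -> y = ½ -> ½ = ½  [any arg is the third value ⇒ result is the third value]
z & y = F & ½ = ½
((y <-> x) -> y) <-> (z & y) = ½ <-> ½ = ½
(((y <-> x) -> y) <-> (z & y)) & x = ½ & T = ½
They differ because Łukasiewicz Ł3 and K3ʷ treat ½ differently under the binary connectives.

F; ½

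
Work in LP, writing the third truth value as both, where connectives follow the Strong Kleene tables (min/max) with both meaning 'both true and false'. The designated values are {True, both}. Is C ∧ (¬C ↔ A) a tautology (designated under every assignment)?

Countermodel: C=True, A=True gives False, which is not designated.

No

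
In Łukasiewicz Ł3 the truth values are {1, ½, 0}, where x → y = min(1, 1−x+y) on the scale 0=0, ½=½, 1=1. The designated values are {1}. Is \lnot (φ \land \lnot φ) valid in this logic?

No

Countermodel: φ=½ gives ½, which is not designated.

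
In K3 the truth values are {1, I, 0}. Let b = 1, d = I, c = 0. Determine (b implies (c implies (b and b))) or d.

b and b = 1 and 1 = 1
c implies (b and b) = 0 implies 1 = 1
b implies (c implies (b and b)) = 1 implies 1 = 1
(b implies (c implies (b and b))) or d = 1 or I = 1

1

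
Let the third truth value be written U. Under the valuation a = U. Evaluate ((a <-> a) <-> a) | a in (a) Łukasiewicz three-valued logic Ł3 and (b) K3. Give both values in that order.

In Łukasiewicz three-valued logic Ł3: a <-> a = U <-> U = true  [1 − |½−½|]
(a <-> a) <-> a = true <-> U = U
((a <-> a) <-> a) | a = U | U = U
In K3: a <-> a = U <-> U = U
(a <-> a) <-> a = U <-> U = U
((a <-> a) <-> a) | a = U | U = U

U; U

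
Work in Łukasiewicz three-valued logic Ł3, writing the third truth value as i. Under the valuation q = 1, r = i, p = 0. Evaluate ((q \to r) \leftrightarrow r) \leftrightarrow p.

0

q \to r = 1 \to i = i  [min(1, 1−1+½)]
(q \to r) \leftrightarrow r = i \leftrightarrow i = 1
((q \to r) \leftrightarrow r) \leftrightarrow p = 1 \leftrightarrow 0 = 0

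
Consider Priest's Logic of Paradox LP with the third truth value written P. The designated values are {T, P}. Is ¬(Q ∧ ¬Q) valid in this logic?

Every assignment of Q over {T, P, F} gives a value in {T, P}.
In particular, with Q=P: ¬(Q ∧ ¬Q) = P.

Yes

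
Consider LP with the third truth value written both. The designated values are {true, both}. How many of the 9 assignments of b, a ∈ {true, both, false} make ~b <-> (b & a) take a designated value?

Of the 9 assignments, 5 give a value in {true, both}.

5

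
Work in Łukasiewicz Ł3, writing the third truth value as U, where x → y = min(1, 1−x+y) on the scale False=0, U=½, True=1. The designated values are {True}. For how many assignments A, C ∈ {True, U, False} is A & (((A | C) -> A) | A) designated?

Designated under: (A=True, C=True); (A=True, C=U); (A=True, C=False).

3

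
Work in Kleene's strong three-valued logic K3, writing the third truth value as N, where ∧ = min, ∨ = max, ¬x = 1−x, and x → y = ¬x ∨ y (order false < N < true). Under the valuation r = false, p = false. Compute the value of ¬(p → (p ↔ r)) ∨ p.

p ↔ r = false ↔ false = true
p → (p ↔ r) = false → true = true
¬(p → (p ↔ r)) = ¬true = false
¬(p → (p ↔ r)) ∨ p = false ∨ false = false

false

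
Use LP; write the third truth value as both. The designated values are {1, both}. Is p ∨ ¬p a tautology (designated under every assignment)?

Every assignment of p over {1, both, 0} gives a value in {1, both}.
In particular, with p=both: p ∨ ¬p = both.

Yes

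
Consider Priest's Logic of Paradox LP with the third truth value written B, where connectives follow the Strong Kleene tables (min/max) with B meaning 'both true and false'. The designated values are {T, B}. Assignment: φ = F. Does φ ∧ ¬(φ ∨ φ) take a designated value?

φ ∨ φ = F ∨ F = F
¬(φ ∨ φ) = ¬F = T
φ ∧ ¬(φ ∨ φ) = F ∧ T = F
F ∉ {T, B}.

No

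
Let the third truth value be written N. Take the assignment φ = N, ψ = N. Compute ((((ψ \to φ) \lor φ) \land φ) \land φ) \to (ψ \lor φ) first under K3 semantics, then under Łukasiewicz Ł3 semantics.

In K3: ψ \to φ = N \to N = N  [\lnot N \lor N]
(ψ \to φ) \lor φ = N \lor N = N
((ψ \to φ) \lor φ) \land φ = N \land N = N
(((ψ \to φ) \lor φ) \land φ) \land φ = N \land N = N
ψ \lor φ = N \lor N = N
((((ψ \to φ) \lor φ) \land φ) \land φ) \to (ψ \lor φ) = N \to N = N
In Łukasiewicz Ł3: ψ \to φ = N \to N = true  [min(1, 1−½+½)]
(ψ \to φ) \lor φ = true \lor N = true
((ψ \to φ) \lor φ) \land φ = true \land N = N
(((ψ \to φ) \lor φ) \land φ) \land φ = N \land N = N
ψ \lor φ = N \lor N = N
((((ψ \to φ) \lor φ) \land φ) \land φ) \to (ψ \lor φ) = N \to N = true
They differ because K3 and Łukasiewicz Ł3 treat N differently under implication.

N; true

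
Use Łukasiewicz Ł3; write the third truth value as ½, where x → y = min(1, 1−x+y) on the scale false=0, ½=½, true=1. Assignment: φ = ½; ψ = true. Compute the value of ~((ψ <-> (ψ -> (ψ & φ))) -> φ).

ψ & φ = true & ½ = ½
ψ -> (ψ & φ) = true -> ½ = ½  [min(1, 1−1+½)]
ψ <-> (ψ -> (ψ & φ)) = true <-> ½ = ½
(ψ <-> (ψ -> (ψ & φ))) -> φ = ½ -> ½ = true
~((ψ <-> (ψ -> (ψ & φ))) -> φ) = ~true = false

false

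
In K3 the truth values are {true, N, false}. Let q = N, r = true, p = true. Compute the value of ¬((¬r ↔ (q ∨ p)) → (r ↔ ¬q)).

false

¬r = ¬true = false
q ∨ p = N ∨ true = true
¬r ↔ (q ∨ p) = false ↔ true = false
¬q = ¬N = N
r ↔ ¬q = true ↔ N = N
(¬r ↔ (q ∨ p)) → (r ↔ ¬q) = false → N = true  [¬false ∨ N]
¬((¬r ↔ (q ∨ p)) → (r ↔ ¬q)) = ¬true = false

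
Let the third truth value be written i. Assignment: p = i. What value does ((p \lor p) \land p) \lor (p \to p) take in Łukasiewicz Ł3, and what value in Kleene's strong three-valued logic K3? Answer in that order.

true; i

In Łukasiewicz Ł3: p \lor p = i \lor i = i
(p \lor p) \land p = i \land i = i
p \to p = i \to i = true  [min(1, 1−½+½)]
((p \lor p) \land p) \lor (p \to p) = i \lor true = true
In Kleene's strong three-valued logic K3: p \lor p = i \lor i = i
(p \lor p) \land p = i \land i = i
p \to p = i \to i = i
((p \lor p) \land p) \lor (p \to p) = i \lor i = i
They differ because Łukasiewicz Ł3 and Kleene's strong three-valued logic K3 treat i differently under implication.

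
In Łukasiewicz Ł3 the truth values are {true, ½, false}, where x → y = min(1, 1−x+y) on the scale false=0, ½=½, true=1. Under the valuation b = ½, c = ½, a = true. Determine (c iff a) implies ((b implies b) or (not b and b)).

true

c iff a = ½ iff true = ½  [1 − |½−1|]
b implies b = ½ implies ½ = true
not b = not ½ = ½
not b and b = ½ and ½ = ½
(b implies b) or (not b and b) = true or ½ = true
(c iff a) implies ((b implies b) or (not b and b)) = ½ implies true = true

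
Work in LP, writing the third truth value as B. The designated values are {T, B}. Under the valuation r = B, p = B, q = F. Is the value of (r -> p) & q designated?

r -> p = B -> B = B  [~B | B]
(r -> p) & q = B & F = F
F ∉ {T, B}.

No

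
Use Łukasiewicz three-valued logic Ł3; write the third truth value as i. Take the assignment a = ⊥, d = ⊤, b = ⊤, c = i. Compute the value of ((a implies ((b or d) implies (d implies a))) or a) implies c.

i

b or d = ⊤ or ⊤ = ⊤
d implies a = ⊤ implies ⊥ = ⊥
(b or d) implies (d implies a) = ⊤ implies ⊥ = ⊥
a implies ((b or d) implies (d implies a)) = ⊥ implies ⊥ = ⊤
(a implies ((b or d) implies (d implies a))) or a = ⊤ or ⊥ = ⊤
((a implies ((b or d) implies (d implies a))) or a) implies c = ⊤ implies i = i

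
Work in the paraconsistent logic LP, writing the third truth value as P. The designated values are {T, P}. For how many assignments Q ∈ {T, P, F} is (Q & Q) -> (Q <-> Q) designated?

3

Q=T: T ✓
Q=P: P ✓
Q=F: T ✓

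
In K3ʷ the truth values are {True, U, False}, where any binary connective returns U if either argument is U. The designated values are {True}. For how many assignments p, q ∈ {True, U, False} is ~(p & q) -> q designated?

Designated under: (p=True, q=True); (p=False, q=True).

2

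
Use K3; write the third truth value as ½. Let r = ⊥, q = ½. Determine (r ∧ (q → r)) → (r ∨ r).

q → r = ½ → ⊥ = ½  [¬½ ∨ ⊥]
r ∧ (q → r) = ⊥ ∧ ½ = ⊥
r ∨ r = ⊥ ∨ ⊥ = ⊥
(r ∧ (q → r)) → (r ∨ r) = ⊥ → ⊥ = ⊤

⊤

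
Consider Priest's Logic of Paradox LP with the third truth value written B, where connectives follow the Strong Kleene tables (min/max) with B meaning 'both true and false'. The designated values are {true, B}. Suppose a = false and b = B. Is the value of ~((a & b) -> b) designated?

No

a & b = false & B = false
(a & b) -> b = false -> B = true
~((a & b) -> b) = ~true = false
false ∉ {true, B}.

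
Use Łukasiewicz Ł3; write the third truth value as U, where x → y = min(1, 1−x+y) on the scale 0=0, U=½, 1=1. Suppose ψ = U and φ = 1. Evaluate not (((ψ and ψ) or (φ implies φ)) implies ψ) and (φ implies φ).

ψ and ψ = U and U = U
φ implies φ = 1 implies 1 = 1
(ψ and ψ) or (φ implies φ) = U or 1 = 1
((ψ and ψ) or (φ implies φ)) implies ψ = 1 implies U = U  [min(1, 1−1+½)]
not (((ψ and ψ) or (φ implies φ)) implies ψ) = not U = U
φ implies φ = 1 implies 1 = 1
not (((ψ and ψ) or (φ implies φ)) implies ψ) and (φ implies φ) = U and 1 = U

U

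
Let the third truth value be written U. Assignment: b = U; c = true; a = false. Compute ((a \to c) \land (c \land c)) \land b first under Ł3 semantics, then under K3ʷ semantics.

U; U

In Ł3: a \to c = false \to true = true
c \land c = true \land true = true
(a \to c) \land (c \land c) = true \land true = true
((a \to c) \land (c \land c)) \land b = true \land U = U
In K3ʷ: a \to c = false \to true = true
c \land c = true \land true = true
(a \to c) \land (c \land c) = true \land true = true
((a \to c) \land (c \land c)) \land b = true \land U = U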